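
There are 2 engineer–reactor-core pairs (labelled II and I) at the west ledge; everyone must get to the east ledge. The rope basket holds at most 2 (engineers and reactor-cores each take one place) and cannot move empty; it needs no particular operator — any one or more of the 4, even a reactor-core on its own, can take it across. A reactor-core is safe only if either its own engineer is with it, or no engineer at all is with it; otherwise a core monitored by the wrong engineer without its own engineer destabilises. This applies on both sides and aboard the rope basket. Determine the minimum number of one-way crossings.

5

Counting alone: each trip to the east ledge takes at most 2 across and each return brings at least 1 back, so after t trips out (and t−1 returns) at most 2t − (t−1) of the 4 are across; that first reaches 4 at t = 3, so at least 5 crossings are needed.
The plan below uses exactly 5 crossings, so it is optimal:
1. engineer II and reactor-core II cross → the east ledge.
2. engineer II crosses ← the west ledge.
3. engineer I and engineer II cross → the east ledge.
4. engineer I crosses ← the west ledge.
5. engineer I and reactor-core I cross → the east ledge.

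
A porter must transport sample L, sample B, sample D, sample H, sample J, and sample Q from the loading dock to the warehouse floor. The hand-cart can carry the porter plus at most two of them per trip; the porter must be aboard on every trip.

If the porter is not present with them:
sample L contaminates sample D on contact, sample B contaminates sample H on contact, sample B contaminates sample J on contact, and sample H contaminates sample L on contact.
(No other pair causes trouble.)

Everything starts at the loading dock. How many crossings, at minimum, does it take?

Counting alone: the porter can take at most 2 across per trip to the warehouse floor, so moving all 6 needs at least 3 loaded trips out, with a return between consecutive ones — at least 5 crossings.
The safety rule pushes this higher. Following every safe sequence of crossings, the most of the 6 that can be at the warehouse floor as the hand-cart arrives there on crossing 5 is 5 — never all 6.
So no plan with fewer than 7 crossings exists, and this one achieves 7:
1. Porter goes to the warehouse floor with sample B and sample L.  [the loading dock: sample D, sample H, sample J, sample Q | the warehouse floor: sample B, sample L]
2. Porter goes back to the loading dock alone.  [the loading dock: sample D, sample H, sample J, sample Q | the warehouse floor: sample B, sample L]
3. Porter goes to the warehouse floor with sample D and sample H.  [the loading dock: sample J, sample Q | the warehouse floor: sample B, sample D, sample H, sample L]
4. Porter goes back to the loading dock with sample B and sample L.  [the loading dock: sample B, sample J, sample L, sample Q | the warehouse floor: sample D, sample H]
5. Porter goes to the warehouse floor with sample J and sample Q.  [the loading dock: sample B, sample L | the warehouse floor: sample D, sample H, sample J, sample Q]
6. Porter goes back to the loading dock alone.  [the loading dock: sample B, sample L | the warehouse floor: sample D, sample H, sample J, sample Q]
7. Porter goes to the warehouse floor with sample B and sample L.  [the loading dock: — | the warehouse floor: sample B, sample D, sample H, sample J, sample L, sample Q]

7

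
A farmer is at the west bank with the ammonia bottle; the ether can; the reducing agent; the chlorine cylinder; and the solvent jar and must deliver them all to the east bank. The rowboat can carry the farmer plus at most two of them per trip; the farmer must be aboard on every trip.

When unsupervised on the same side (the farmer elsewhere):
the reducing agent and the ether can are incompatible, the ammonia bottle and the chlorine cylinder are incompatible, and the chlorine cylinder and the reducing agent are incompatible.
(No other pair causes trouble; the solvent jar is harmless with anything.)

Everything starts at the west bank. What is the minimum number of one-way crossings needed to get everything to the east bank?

Counting alone: the farmer can take at most 2 across per trip to the east bank, so moving all 5 needs at least 3 loaded trips out, with a return between consecutive ones — at least 5 crossings.
The plan below uses exactly 5 crossings, so it is optimal:
1. Farmer goes to the east bank with the ammonia bottle and the reducing agent.  [the west bank: the chlorine cylinder, the ether can, the solvent jar | the east bank: the ammonia bottle, the reducing agent]
2. Farmer goes back to the west bank alone.  [the west bank: the chlorine cylinder, the ether can, the solvent jar | the east bank: the ammonia bottle, the reducing agent]
3. Farmer goes to the east bank with the solvent jar.  [the west bank: the chlorine cylinder, the ether can | the east bank: the ammonia bottle, the reducing agent, the solvent jar]
4. Farmer goes back to the west bank alone.  [the west bank: the chlorine cylinder, the ether can | the east bank: the ammonia bottle, the reducing agent, the solvent jar]
5. Farmer goes to the east bank with the chlorine cylinder and the ether can.  [the west bank: — | the east bank: the ammonia bottle, the chlorine cylinder, the ether can, the reducing agent, the solvent jar]

5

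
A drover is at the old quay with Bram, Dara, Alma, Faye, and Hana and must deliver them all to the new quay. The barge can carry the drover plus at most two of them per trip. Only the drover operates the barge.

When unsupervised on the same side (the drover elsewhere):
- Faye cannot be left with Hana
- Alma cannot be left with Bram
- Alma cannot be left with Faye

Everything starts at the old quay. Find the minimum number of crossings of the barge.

5

Counting alone: the drover can take at most 2 across per trip to the new quay, so moving all 5 needs at least 3 loaded trips out, with a return between consecutive ones — at least 5 crossings.
The plan below uses exactly 5 crossings, so it is optimal:
1. Drover goes to the new quay with Bram and Faye.  [the old quay: Alma, Dara, Hana | the new quay: Bram, Faye]
2. Drover goes back to the old quay alone.  [the old quay: Alma, Dara, Hana | the new quay: Bram, Faye]
3. Drover goes to the new quay with Dara.  [the old quay: Alma, Hana | the new quay: Bram, Dara, Faye]
4. Drover goes back to the old quay alone.  [the old quay: Alma, Hana | the new quay: Bram, Dara, Faye]
5. Drover goes to the new quay with Alma and Hana.  [the old quay: — | the new quay: Alma, Bram, Dara, Faye, Hana]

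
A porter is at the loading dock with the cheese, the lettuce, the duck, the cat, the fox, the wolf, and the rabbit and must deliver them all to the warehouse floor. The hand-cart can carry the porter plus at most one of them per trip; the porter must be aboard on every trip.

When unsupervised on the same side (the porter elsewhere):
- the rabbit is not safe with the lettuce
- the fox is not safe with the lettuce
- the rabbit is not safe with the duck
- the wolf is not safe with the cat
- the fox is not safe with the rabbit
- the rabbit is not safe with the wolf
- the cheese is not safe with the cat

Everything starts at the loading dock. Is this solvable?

No

Whatever the first load, the items left behind include a forbidden pair without the porter. No opening move is safe, so no plan exists.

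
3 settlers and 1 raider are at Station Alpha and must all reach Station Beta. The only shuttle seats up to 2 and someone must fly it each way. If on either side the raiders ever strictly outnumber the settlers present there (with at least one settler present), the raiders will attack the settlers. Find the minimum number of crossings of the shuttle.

5

Counting alone: each trip to Station Beta takes at most 2 across and each return brings at least 1 back, so after t trips out (and t−1 returns) at most 2t − (t−1) of the 4 are across; that first reaches 4 at t = 3, so at least 5 crossings are needed.
The plan below uses exactly 5 crossings, so it is optimal:
1. 1 settler and 1 raider → Station Beta.  (Station Alpha: 2S 0R; Station Beta: 1S 1R)
2. 1 raider ← Station Alpha.  (Station Alpha: 2S 1R; Station Beta: 1S 0R)
3. 1 settler and 1 raider → Station Beta.  (Station Alpha: 1S 0R; Station Beta: 2S 1R)
4. 1 raider ← Station Alpha.  (Station Alpha: 1S 1R; Station Beta: 2S 0R)
5. 1 settler and 1 raider → Station Beta.  (Station Alpha: 0S 0R; Station Beta: 3S 1R)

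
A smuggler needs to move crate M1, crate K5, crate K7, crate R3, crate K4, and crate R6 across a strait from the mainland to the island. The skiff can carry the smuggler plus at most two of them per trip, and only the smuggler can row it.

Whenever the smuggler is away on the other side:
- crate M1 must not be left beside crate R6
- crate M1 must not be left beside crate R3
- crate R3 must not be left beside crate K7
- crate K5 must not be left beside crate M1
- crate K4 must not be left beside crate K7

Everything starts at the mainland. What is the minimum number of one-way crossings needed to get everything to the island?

Counting alone: the smuggler can take at most 2 across per trip to the island, so moving all 6 needs at least 3 loaded trips out, with a return between consecutive ones — at least 5 crossings.
The safety rule pushes this higher. Following every safe sequence of crossings, the most of the 6 that can be at the island as the skiff arrives there on crossing 5 is 5 — never all 6.
So no plan with fewer than 7 crossings exists, and this one achieves 7:
1. Smuggler goes to the island with crate K7 and crate M1.
2. Smuggler goes back to the mainland alone.
3. Smuggler goes to the island with crate K5 and crate R3.
4. Smuggler goes back to the mainland with crate K7 and crate M1.
5. Smuggler goes to the island with crate K4 and crate R6.
6. Smuggler goes back to the mainland alone.
7. Smuggler goes to the island with crate K7 and crate M1.

7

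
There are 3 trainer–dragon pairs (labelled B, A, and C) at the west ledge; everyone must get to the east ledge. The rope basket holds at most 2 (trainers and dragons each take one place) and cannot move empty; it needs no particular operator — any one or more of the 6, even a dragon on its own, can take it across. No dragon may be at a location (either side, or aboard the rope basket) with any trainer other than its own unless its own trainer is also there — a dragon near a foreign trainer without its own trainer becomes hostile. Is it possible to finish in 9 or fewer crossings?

No

Counting alone: each trip to the east ledge takes at most 2 across and each return brings at least 1 back, so after t trips out (and t−1 returns) at most 2t − (t−1) of the 6 are across; that first reaches 6 at t = 5, so at least 9 crossings are needed.
The safety rule pushes this higher. Following every safe sequence of crossings, the most of the 6 that can be at the east ledge as the rope basket arrives there on crossing 9 is 5 — never all 6.
So the move cannot be finished within 9 crossings. (The shortest complete plan takes 11:)
1. dragon B and trainer B cross → the east ledge.
2. trainer B crosses ← the west ledge.
3. dragon A and dragon C cross → the east ledge.
4. dragon B crosses ← the west ledge.
5. trainer A and trainer C cross → the east ledge.
6. dragon A and trainer A cross ← the west ledge.
7. trainer A and trainer B cross → the east ledge.
8. dragon C crosses ← the west ledge.
9. dragon A and dragon B cross → the east ledge.
10. trainer C crosses ← the west ledge.
11. dragon C and trainer C cross → the east ledge.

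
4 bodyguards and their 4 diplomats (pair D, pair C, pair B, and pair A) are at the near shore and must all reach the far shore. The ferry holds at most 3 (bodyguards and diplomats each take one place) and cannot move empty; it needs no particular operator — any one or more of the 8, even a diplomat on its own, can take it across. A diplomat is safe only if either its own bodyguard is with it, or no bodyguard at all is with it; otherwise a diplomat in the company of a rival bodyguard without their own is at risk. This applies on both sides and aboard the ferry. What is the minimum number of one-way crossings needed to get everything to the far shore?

9

Counting alone: each trip to the far shore takes at most 3 across and each return brings at least 1 back, so after t trips out (and t−1 returns) at most 3t − (t−1) of the 8 are across; that first reaches 8 at t = 4, so at least 7 crossings are needed.
The safety rule pushes this higher. Following every safe sequence of crossings, the most of the 8 that can be at the far shore as the ferry arrives there on crossing 7 is 7 — never all 8.
So no plan with fewer than 9 crossings exists, and this one achieves 9:
1. bodyguard D and diplomat D cross → the far shore.
2. bodyguard D crosses ← the near shore.
3. bodyguard C, bodyguard D, and diplomat C cross → the far shore.
4. bodyguard D and diplomat D cross ← the near shore.
5. bodyguard A, bodyguard B, and bodyguard D cross → the far shore.
6. diplomat C crosses ← the near shore.
7. diplomat C and diplomat D cross → the far shore.
8. diplomat D crosses ← the near shore.
9. diplomat A, diplomat B, and diplomat D cross → the far shore.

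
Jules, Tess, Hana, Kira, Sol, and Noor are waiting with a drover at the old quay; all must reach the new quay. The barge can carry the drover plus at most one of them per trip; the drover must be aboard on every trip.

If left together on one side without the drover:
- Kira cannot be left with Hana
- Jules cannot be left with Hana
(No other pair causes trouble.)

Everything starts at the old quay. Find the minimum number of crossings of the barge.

13

Counting alone: the drover can take at most 1 across per trip to the new quay, so moving all 6 needs at least 6 loaded trips out, with a return between consecutive ones — at least 11 crossings.
The safety rule pushes this higher. Following every safe sequence of crossings, the most of the 6 that can be at the new quay as the barge arrives there on crossing 11 is 5 — never all 6.
So no plan with fewer than 13 crossings exists, and this one achieves 13:
1. Drover goes to the new quay with Hana.
2. Drover goes back to the old quay alone.
3. Drover goes to the new quay with Jules.
4. Drover goes back to the old quay with Hana.
5. Drover goes to the new quay with Kira.
6. Drover goes back to the old quay alone.
7. Drover goes to the new quay with Tess.
8. Drover goes back to the old quay alone.
9. Drover goes to the new quay with Sol.
10. Drover goes back to the old quay alone.
11. Drover goes to the new quay with Noor.
12. Drover goes back to the old quay alone.
13. Drover goes to the new quay with Hana.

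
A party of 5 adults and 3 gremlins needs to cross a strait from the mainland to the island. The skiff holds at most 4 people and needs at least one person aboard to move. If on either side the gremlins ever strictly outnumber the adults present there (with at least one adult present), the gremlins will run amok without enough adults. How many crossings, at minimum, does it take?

5

Counting alone: each trip to the island takes at most 4 across and each return brings at least 1 back, so after t trips out (and t−1 returns) at most 4t − (t−1) of the 8 are across; that first reaches 8 at t = 3, so at least 5 crossings are needed.
The plan below uses exactly 5 crossings, so it is optimal:
1. 2 gremlins → the island.  (the mainland: 5A 1G; the island: 0A 2G)
2. 1 gremlin ← the mainland.  (the mainland: 5A 2G; the island: 0A 1G)
3. 3 adults and 1 gremlin → the island.  (the mainland: 2A 1G; the island: 3A 2G)
4. 1 gremlin ← the mainland.  (the mainland: 2A 2G; the island: 3A 1G)
5. 2 adults and 2 gremlins → the island.  (the mainland: 0A 0G; the island: 5A 3G)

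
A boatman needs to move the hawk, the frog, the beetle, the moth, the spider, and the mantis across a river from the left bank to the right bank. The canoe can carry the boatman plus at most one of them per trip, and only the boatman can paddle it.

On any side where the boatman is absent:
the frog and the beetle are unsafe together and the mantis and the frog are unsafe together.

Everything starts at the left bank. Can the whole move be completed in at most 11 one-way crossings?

Counting alone: the boatman can take at most 1 across per trip to the right bank, so moving all 6 needs at least 6 loaded trips out, with a return between consecutive ones — at least 11 crossings.
The safety rule pushes this higher. Following every safe sequence of crossings, the most of the 6 that can be at the right bank as the canoe arrives there on crossing 11 is 5 — never all 6.
So the move cannot be finished within 11 crossings. (The shortest complete plan takes 13:)
1. Boatman goes to the right bank with the frog.
2. Boatman goes back to the left bank alone.
3. Boatman goes to the right bank with the hawk.
4. Boatman goes back to the left bank alone.
5. Boatman goes to the right bank with the beetle.
6. Boatman goes back to the left bank with the frog.
7. Boatman goes to the right bank with the mantis.
8. Boatman goes back to the left bank alone.
9. Boatman goes to the right bank with the moth.
10. Boatman goes back to the left bank alone.
11. Boatman goes to the right bank with the spider.
12. Boatman goes back to the left bank alone.
13. Boatman goes to the right bank with the frog.

No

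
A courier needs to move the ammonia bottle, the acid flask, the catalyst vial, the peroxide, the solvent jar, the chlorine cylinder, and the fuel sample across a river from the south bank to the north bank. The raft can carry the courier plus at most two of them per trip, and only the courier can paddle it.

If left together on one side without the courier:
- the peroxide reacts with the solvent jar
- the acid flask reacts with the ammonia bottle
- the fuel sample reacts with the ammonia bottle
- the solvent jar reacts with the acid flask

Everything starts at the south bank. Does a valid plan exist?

1. Courier goes to the north bank with the ammonia bottle and the solvent jar.  [the south bank: the acid flask, the catalyst vial, the chlorine cylinder, the fuel sample, the peroxide | the north bank: the ammonia bottle, the solvent jar]
2. Courier goes back to the south bank alone.  [the south bank: the acid flask, the catalyst vial, the chlorine cylinder, the fuel sample, the peroxide | the north bank: the ammonia bottle, the solvent jar]
3. Courier goes to the north bank with the acid flask.  [the south bank: the catalyst vial, the chlorine cylinder, the fuel sample, the peroxide | the north bank: the acid flask, the ammonia bottle, the solvent jar]
4. Courier goes back to the south bank with the ammonia bottle and the solvent jar.  [the south bank: the ammonia bottle, the catalyst vial, the chlorine cylinder, the fuel sample, the peroxide, the solvent jar | the north bank: the acid flask]
5. Courier goes to the north bank with the fuel sample and the peroxide.  [the south bank: the ammonia bottle, the catalyst vial, the chlorine cylinder, the solvent jar | the north bank: the acid flask, the fuel sample, the peroxide]
6. Courier goes back to the south bank alone.  [the south bank: the ammonia bottle, the catalyst vial, the chlorine cylinder, the solvent jar | the north bank: the acid flask, the fuel sample, the peroxide]
7. Courier goes to the north bank with the catalyst vial and the chlorine cylinder.  [the south bank: the ammonia bottle, the solvent jar | the north bank: the acid flask, the catalyst vial, the chlorine cylinder, the fuel sample, the peroxide]
8. Courier goes back to the south bank alone.  [the south bank: the ammonia bottle, the solvent jar | the north bank: the acid flask, the catalyst vial, the chlorine cylinder, the fuel sample, the peroxide]
9. Courier goes to the north bank with the ammonia bottle and the solvent jar.  [the south bank: — | the north bank: the acid flask, the ammonia bottle, the catalyst vial, the chlorine cylinder, the fuel sample, the peroxide, the solvent jar]

Yes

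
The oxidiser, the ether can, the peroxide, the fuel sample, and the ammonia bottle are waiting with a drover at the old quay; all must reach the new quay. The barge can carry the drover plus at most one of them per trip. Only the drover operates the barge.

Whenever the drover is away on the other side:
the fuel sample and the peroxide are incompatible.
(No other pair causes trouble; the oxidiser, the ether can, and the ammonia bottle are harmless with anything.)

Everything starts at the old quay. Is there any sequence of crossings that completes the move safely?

Yes

1. Drover goes to the new quay with the peroxide.
2. Drover goes back to the old quay alone.
3. Drover goes to the new quay with the oxidiser.
4. Drover goes back to the old quay alone.
5. Drover goes to the new quay with the ether can.
6. Drover goes back to the old quay alone.
7. Drover goes to the new quay with the ammonia bottle.
8. Drover goes back to the old quay alone.
9. Drover goes to the new quay with the fuel sample.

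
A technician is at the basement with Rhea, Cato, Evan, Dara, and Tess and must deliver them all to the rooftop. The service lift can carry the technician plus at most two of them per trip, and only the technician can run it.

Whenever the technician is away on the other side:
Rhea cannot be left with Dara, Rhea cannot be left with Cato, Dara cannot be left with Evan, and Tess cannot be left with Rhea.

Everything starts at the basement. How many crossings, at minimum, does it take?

5

Counting alone: the technician can take at most 2 across per trip to the rooftop, so moving all 5 needs at least 3 loaded trips out, with a return between consecutive ones — at least 5 crossings.
The plan below uses exactly 5 crossings, so it is optimal:
1. Technician goes to the rooftop with Evan and Rhea.
2. Technician goes back to the basement alone.
3. Technician goes to the rooftop with Cato and Tess.
4. Technician goes back to the basement with Rhea.
5. Technician goes to the rooftop with Dara and Rhea.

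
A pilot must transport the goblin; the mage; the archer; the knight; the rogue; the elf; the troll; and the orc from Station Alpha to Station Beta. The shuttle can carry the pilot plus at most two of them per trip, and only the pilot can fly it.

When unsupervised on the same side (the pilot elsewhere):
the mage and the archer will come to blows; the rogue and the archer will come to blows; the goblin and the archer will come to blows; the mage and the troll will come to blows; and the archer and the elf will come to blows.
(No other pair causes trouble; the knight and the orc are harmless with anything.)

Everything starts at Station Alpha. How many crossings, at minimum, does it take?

Counting alone: the pilot can take at most 2 across per trip to Station Beta, so moving all 8 needs at least 4 loaded trips out, with a return between consecutive ones — at least 7 crossings.
The safety rule pushes this higher. Following every safe sequence of crossings, the most of the 8 that can be at Station Beta as the shuttle arrives there on crossing 7 is 7 — never all 8.
So no plan with fewer than 9 crossings exists, and this one achieves 9:
1. Pilot goes to Station Beta with the archer and the mage.  [Station Alpha: the elf, the goblin, the knight, the orc, the rogue, the troll | Station Beta: the archer, the mage]
2. Pilot goes back to Station Alpha with the mage.  [Station Alpha: the elf, the goblin, the knight, the mage, the orc, the rogue, the troll | Station Beta: the archer]
3. Pilot goes to Station Beta with the goblin and the mage.  [Station Alpha: the elf, the knight, the orc, the rogue, the troll | Station Beta: the archer, the goblin, the mage]
4. Pilot goes back to Station Alpha with the archer.  [Station Alpha: the archer, the elf, the knight, the orc, the rogue, the troll | Station Beta: the goblin, the mage]
5. Pilot goes to Station Beta with the elf and the rogue.  [Station Alpha: the archer, the knight, the orc, the troll | Station Beta: the elf, the goblin, the mage, the rogue]
6. Pilot goes back to Station Alpha alone.  [Station Alpha: the archer, the knight, the orc, the troll | Station Beta: the elf, the goblin, the mage, the rogue]
7. Pilot goes to Station Beta with the knight and the orc.  [Station Alpha: the archer, the troll | Station Beta: the elf, the goblin, the knight, the mage, the orc, the rogue]
8. Pilot goes back to Station Alpha alone.  [Station Alpha: the archer, the troll | Station Beta: the elf, the goblin, the knight, the mage, the orc, the rogue]
9. Pilot goes to Station Beta with the archer and the troll.  [Station Alpha: — | Station Beta: the archer, the elf, the goblin, the knight, the mage, the orc, the rogue, the troll]

9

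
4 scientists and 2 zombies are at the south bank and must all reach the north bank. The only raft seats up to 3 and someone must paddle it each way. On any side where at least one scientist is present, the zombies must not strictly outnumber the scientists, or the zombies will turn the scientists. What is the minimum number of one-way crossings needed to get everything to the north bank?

5

Counting alone: each trip to the north bank takes at most 3 across and each return brings at least 1 back, so after t trips out (and t−1 returns) at most 3t − (t−1) of the 6 are across; that first reaches 6 at t = 3, so at least 5 crossings are needed.
The plan below uses exactly 5 crossings, so it is optimal:
1. 2 zombies → the north bank.  (the south bank: 4S 0Z; the north bank: 0S 2Z)
2. 1 zombie ← the south bank.  (the south bank: 4S 1Z; the north bank: 0S 1Z)
3. 2 scientists and 1 zombie → the north bank.  (the south bank: 2S 0Z; the north bank: 2S 2Z)
4. 1 zombie ← the south bank.  (the south bank: 2S 1Z; the north bank: 2S 1Z)
5. 2 scientists and 1 zombie → the north bank.  (the south bank: 0S 0Z; the north bank: 4S 2Z)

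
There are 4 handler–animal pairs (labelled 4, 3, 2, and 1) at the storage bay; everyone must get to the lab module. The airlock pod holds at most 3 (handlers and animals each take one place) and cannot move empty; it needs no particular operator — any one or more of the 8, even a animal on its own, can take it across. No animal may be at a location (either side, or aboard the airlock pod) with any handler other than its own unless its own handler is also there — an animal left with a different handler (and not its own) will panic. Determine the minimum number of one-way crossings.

Counting alone: each trip to the lab module takes at most 3 across and each return brings at least 1 back, so after t trips out (and t−1 returns) at most 3t − (t−1) of the 8 are across; that first reaches 8 at t = 4, so at least 7 crossings are needed.
The safety rule pushes this higher. Following every safe sequence of crossings, the most of the 8 that can be at the lab module as the airlock pod arrives there on crossing 7 is 7 — never all 8.
So no plan with fewer than 9 crossings exists, and this one achieves 9:
1. animal 4 and handler 4 cross → the lab module.
2. handler 4 crosses ← the storage bay.
3. animal 3, handler 3, and handler 4 cross → the lab module.
4. animal 4 and handler 4 cross ← the storage bay.
5. handler 1, handler 2, and handler 4 cross → the lab module.
6. animal 3 crosses ← the storage bay.
7. animal 3 and animal 4 cross → the lab module.
8. animal 4 crosses ← the storage bay.
9. animal 1, animal 2, and animal 4 cross → the lab module.

9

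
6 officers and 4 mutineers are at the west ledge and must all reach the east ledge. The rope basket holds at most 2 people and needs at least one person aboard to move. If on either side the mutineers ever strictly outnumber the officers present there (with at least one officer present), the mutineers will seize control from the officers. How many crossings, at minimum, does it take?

17

Counting alone: each trip to the east ledge takes at most 2 across and each return brings at least 1 back, so after t trips out (and t−1 returns) at most 2t − (t−1) of the 10 are across; that first reaches 10 at t = 9, so at least 17 crossings are needed.
The plan below uses exactly 17 crossings, so it is optimal:
1. 2 mutineers → the east ledge.  (the west ledge: 6O 2M; the east ledge: 0O 2M)
2. 1 mutineer ← the west ledge.  (the west ledge: 6O 3M; the east ledge: 0O 1M)
3. 2 mutineers → the east ledge.  (the west ledge: 6O 1M; the east ledge: 0O 3M)
4. 1 mutineer ← the west ledge.  (the west ledge: 6O 2M; the east ledge: 0O 2M)
5. 2 officers → the east ledge.  (the west ledge: 4O 2M; the east ledge: 2O 2M)
6. 1 mutineer ← the west ledge.  (the west ledge: 4O 3M; the east ledge: 2O 1M)
7. 1 officer and 1 mutineer → the east ledge.  (the west ledge: 3O 2M; the east ledge: 3O 2M)
8. 1 mutineer ← the west ledge.  (the west ledge: 3O 3M; the east ledge: 3O 1M)
9. 2 mutineers → the east ledge.  (the west ledge: 3O 1M; the east ledge: 3O 3M)
10. 1 mutineer ← the west ledge.  (the west ledge: 3O 2M; the east ledge: 3O 2M)
11. 1 officer and 1 mutineer → the east ledge.  (the west ledge: 2O 1M; the east ledge: 4O 3M)
12. 1 mutineer ← the west ledge.  (the west ledge: 2O 2M; the east ledge: 4O 2M)
13. 2 mutineers → the east ledge.  (the west ledge: 2O 0M; the east ledge: 4O 4M)
14. 1 mutineer ← the west ledge.  (the west ledge: 2O 1M; the east ledge: 4O 3M)
15. 1 officer and 1 mutineer → the east ledge.  (the west ledge: 1O 0M; the east ledge: 5O 4M)
16. 1 mutineer ← the west ledge.  (the west ledge: 1O 1M; the east ledge: 5O 3M)
17. 1 officer and 1 mutineer → the east ledge.  (the west ledge: 0O 0M; the east ledge: 6O 4M)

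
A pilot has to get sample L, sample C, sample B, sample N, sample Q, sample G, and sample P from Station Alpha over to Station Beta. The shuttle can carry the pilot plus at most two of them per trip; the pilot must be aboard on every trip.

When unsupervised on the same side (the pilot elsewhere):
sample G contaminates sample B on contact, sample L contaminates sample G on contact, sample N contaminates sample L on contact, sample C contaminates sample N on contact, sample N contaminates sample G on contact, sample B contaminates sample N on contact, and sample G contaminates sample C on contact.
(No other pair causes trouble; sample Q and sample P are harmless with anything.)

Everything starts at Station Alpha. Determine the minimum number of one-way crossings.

Following every safe sequence of crossings from the start, the most of the 7 that can be at Station Beta as the shuttle arrives there on crossings 1, 3, 5, 7 is 2, 3, 4, 5 respectively; the best ever achieved is 5 of 7.
From crossing 9 on, no configuration arises that was not already reachable earlier: only 40 distinct safe configurations (who is on which side, and where the shuttle is) can ever be reached, none of them has everyone across, and every continuation just revisits them. So no valid plan exists.

impossible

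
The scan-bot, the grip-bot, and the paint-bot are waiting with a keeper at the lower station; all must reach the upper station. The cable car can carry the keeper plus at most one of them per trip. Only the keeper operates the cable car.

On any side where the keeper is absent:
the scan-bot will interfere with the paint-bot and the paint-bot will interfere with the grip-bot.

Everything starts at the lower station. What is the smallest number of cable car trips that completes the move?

Counting alone: the keeper can take at most 1 across per trip to the upper station, so moving all 3 needs at least 3 loaded trips out, with a return between consecutive ones — at least 5 crossings.
The safety rule pushes this higher. Following every safe sequence of crossings, the most of the 3 that can be at the upper station as the cable car arrives there on crossing 5 is 2 — never all 3.
So no plan with fewer than 7 crossings exists, and this one achieves 7:
1. Keeper goes to the upper station with the paint-bot.  [the lower station: the grip-bot, the scan-bot | the upper station: the paint-bot]
2. Keeper goes back to the lower station alone.  [the lower station: the grip-bot, the scan-bot | the upper station: the paint-bot]
3. Keeper goes to the upper station with the scan-bot.  [the lower station: the grip-bot | the upper station: the paint-bot, the scan-bot]
4. Keeper goes back to the lower station with the paint-bot.  [the lower station: the grip-bot, the paint-bot | the upper station: the scan-bot]
5. Keeper goes to the upper station with the grip-bot.  [the lower station: the paint-bot | the upper station: the grip-bot, the scan-bot]
6. Keeper goes back to the lower station alone.  [the lower station: the paint-bot | the upper station: the grip-bot, the scan-bot]
7. Keeper goes to the upper station with the paint-bot.  [the lower station: — | the upper station: the grip-bot, the paint-bot, the scan-bot]

7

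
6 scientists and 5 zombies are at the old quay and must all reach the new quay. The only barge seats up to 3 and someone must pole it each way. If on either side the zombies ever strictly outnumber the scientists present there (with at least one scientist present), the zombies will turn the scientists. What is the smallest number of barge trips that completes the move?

9

Counting alone: each trip to the new quay takes at most 3 across and each return brings at least 1 back, so after t trips out (and t−1 returns) at most 3t − (t−1) of the 11 are across; that first reaches 11 at t = 5, so at least 9 crossings are needed.
The plan below uses exactly 9 crossings, so it is optimal:
1. 3 zombies → the new quay.  (the old quay: 6S 2Z; the new quay: 0S 3Z)
2. 1 zombie ← the old quay.  (the old quay: 6S 3Z; the new quay: 0S 2Z)
3. 3 scientists → the new quay.  (the old quay: 3S 3Z; the new quay: 3S 2Z)
4. 1 scientist ← the old quay.  (the old quay: 4S 3Z; the new quay: 2S 2Z)
5. 2 scientists and 1 zombie → the new quay.  (the old quay: 2S 2Z; the new quay: 4S 3Z)
6. 1 scientist ← the old quay.  (the old quay: 3S 2Z; the new quay: 3S 3Z)
7. 2 scientists and 1 zombie → the new quay.  (the old quay: 1S 1Z; the new quay: 5S 4Z)
8. 1 scientist ← the old quay.  (the old quay: 2S 1Z; the new quay: 4S 4Z)
9. 2 scientists and 1 zombie → the new quay.  (the old quay: 0S 0Z; the new quay: 6S 5Z)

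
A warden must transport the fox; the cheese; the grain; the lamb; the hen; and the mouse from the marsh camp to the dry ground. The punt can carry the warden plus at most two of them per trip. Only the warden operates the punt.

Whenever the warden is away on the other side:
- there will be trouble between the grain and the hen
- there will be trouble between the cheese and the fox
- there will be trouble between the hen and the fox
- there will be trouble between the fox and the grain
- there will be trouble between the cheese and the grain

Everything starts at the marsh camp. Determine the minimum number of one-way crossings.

Counting alone: the warden can take at most 2 across per trip to the dry ground, so moving all 6 needs at least 3 loaded trips out, with a return between consecutive ones — at least 5 crossings.
The safety rule pushes this higher. Following every safe sequence of crossings, the most of the 6 that can be at the dry ground as the punt arrives there on crossings 5, 7 is 4, 5 respectively — never all 6.
So no plan with fewer than 9 crossings exists, and this one achieves 9:
1. Warden goes to the dry ground with the fox and the grain.
2. Warden goes back to the marsh camp with the fox.
3. Warden goes to the dry ground with the fox and the lamb.
4. Warden goes back to the marsh camp with the fox.
5. Warden goes to the dry ground with the fox and the mouse.
6. Warden goes back to the marsh camp with the fox.
7. Warden goes to the dry ground with the cheese and the hen.
8. Warden goes back to the marsh camp with the grain.
9. Warden goes to the dry ground with the fox and the grain.

9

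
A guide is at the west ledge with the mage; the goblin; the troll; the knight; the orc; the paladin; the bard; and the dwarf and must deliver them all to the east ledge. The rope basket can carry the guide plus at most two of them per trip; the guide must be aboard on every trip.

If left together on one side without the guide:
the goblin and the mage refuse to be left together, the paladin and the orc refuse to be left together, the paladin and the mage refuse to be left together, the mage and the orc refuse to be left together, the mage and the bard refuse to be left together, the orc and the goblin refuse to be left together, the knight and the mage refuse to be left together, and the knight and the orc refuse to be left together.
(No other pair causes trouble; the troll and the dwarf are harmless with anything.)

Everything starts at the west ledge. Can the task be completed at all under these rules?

Following every safe sequence of crossings from the start, the most of the 8 that can be at the east ledge as the rope basket arrives there on crossings 1, 3, 5, 7, 9 is 2, 3, 4, 5, 6 respectively; the best ever achieved is 6 of 8.
From crossing 11 on, no configuration arises that was not already reachable earlier: only 76 distinct safe configurations (who is on which side, and where the rope basket is) can ever be reached, none of them has everyone across, and every continuation just revisits them. So no valid plan exists.

No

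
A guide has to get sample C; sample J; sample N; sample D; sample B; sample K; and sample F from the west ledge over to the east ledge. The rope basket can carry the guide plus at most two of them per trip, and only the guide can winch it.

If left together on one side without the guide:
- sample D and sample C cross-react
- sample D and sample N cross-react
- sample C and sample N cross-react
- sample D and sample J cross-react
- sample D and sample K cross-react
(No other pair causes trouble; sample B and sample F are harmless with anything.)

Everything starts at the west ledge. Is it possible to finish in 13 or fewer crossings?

Yes — this plan uses 11 crossings (≤ 13):
1. Guide goes to the east ledge with sample C and sample D.  [the west ledge: sample B, sample F, sample J, sample K, sample N | the east ledge: sample C, sample D]
2. Guide goes back to the west ledge with sample C.  [the west ledge: sample B, sample C, sample F, sample J, sample K, sample N | the east ledge: sample D]
3. Guide goes to the east ledge with sample C and sample J.  [the west ledge: sample B, sample F, sample K, sample N | the east ledge: sample C, sample D, sample J]
4. Guide goes back to the west ledge with sample D.  [the west ledge: sample B, sample D, sample F, sample K, sample N | the east ledge: sample C, sample J]
5. Guide goes to the east ledge with sample K and sample N.  [the west ledge: sample B, sample D, sample F | the east ledge: sample C, sample J, sample K, sample N]
6. Guide goes back to the west ledge with sample C.  [the west ledge: sample B, sample C, sample D, sample F | the east ledge: sample J, sample K, sample N]
7. Guide goes to the east ledge with sample B and sample C.  [the west ledge: sample D, sample F | the east ledge: sample B, sample C, sample J, sample K, sample N]
8. Guide goes back to the west ledge with sample C.  [the west ledge: sample C, sample D, sample F | the east ledge: sample B, sample J, sample K, sample N]
9. Guide goes to the east ledge with sample C and sample F.  [the west ledge: sample D | the east ledge: sample B, sample C, sample F, sample J, sample K, sample N]
10. Guide goes back to the west ledge with sample C.  [the west ledge: sample C, sample D | the east ledge: sample B, sample F, sample J, sample K, sample N]
11. Guide goes to the east ledge with sample C and sample D.  [the west ledge: — | the east ledge: sample B, sample C, sample D, sample F, sample J, sample K, sample N]

Yes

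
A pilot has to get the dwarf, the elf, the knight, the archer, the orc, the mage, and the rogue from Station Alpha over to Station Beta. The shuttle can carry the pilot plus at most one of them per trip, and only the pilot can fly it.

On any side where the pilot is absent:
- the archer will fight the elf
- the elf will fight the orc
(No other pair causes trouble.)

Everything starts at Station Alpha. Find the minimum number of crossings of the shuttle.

15

Counting alone: the pilot can take at most 1 across per trip to Station Beta, so moving all 7 needs at least 7 loaded trips out, with a return between consecutive ones — at least 13 crossings.
The safety rule pushes this higher. Following every safe sequence of crossings, the most of the 7 that can be at Station Beta as the shuttle arrives there on crossing 13 is 6 — never all 7.
So no plan with fewer than 15 crossings exists, and this one achieves 15:
1. Pilot goes to Station Beta with the elf.  [Station Alpha: the archer, the dwarf, the knight, the mage, the orc, the rogue | Station Beta: the elf]
2. Pilot goes back to Station Alpha alone.  [Station Alpha: the archer, the dwarf, the knight, the mage, the orc, the rogue | Station Beta: the elf]
3. Pilot goes to Station Beta with the dwarf.  [Station Alpha: the archer, the knight, the mage, the orc, the rogue | Station Beta: the dwarf, the elf]
4. Pilot goes back to Station Alpha alone.  [Station Alpha: the archer, the knight, the mage, the orc, the rogue | Station Beta: the dwarf, the elf]
5. Pilot goes to Station Beta with the knight.  [Station Alpha: the archer, the mage, the orc, the rogue | Station Beta: the dwarf, the elf, the knight]
6. Pilot goes back to Station Alpha alone.  [Station Alpha: the archer, the mage, the orc, the rogue | Station Beta: the dwarf, the elf, the knight]
7. Pilot goes to Station Beta with the archer.  [Station Alpha: the mage, the orc, the rogue | Station Beta: the archer, the dwarf, the elf, the knight]
8. Pilot goes back to Station Alpha with the elf.  [Station Alpha: the elf, the mage, the orc, the rogue | Station Beta: the archer, the dwarf, the knight]
9. Pilot goes to Station Beta with the orc.  [Station Alpha: the elf, the mage, the rogue | Station Beta: the archer, the dwarf, the knight, the orc]
10. Pilot goes back to Station Alpha alone.  [Station Alpha: the elf, the mage, the rogue | Station Beta: the archer, the dwarf, the knight, the orc]
11. Pilot goes to Station Beta with the mage.  [Station Alpha: the elf, the rogue | Station Beta: the archer, the dwarf, the knight, the mage, the orc]
12. Pilot goes back to Station Alpha alone.  [Station Alpha: the elf, the rogue | Station Beta: the archer, the dwarf, the knight, the mage, the orc]
13. Pilot goes to Station Beta with the rogue.  [Station Alpha: the elf | Station Beta: the archer, the dwarf, the knight, the mage, the orc, the rogue]
14. Pilot goes back to Station Alpha alone.  [Station Alpha: the elf | Station Beta: the archer, the dwarf, the knight, the mage, the orc, the rogue]
15. Pilot goes to Station Beta with the elf.  [Station Alpha: — | Station Beta: the archer, the dwarf, the elf, the knight, the mage, the orc, the rogue]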